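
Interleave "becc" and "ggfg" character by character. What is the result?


Interleaving "becc" and "ggfg":
  Position 0: 'b' from first, 'g' from second => "bg"
  Position 1: 'e' from first, 'g' from second => "eg"
  Position 2: 'c' from first, 'f' from second => "cf"
  Position 3: 'c' from first, 'g' from second => "cg"
Result: bgegcfcg

bgegcfcg


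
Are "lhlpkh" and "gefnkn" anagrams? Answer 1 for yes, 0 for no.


Strings: "lhlpkh", "gefnkn"
Sorted first:  hhkllp
Sorted second: efgknn
Differ at position 0: 'h' vs 'e' => not anagrams

0


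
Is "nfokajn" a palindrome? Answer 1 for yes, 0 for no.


Input: nfokajn
Reversed: njakofn
  Compare pos 0 ('n') with pos 6 ('n'): match
  Compare pos 1 ('f') with pos 5 ('j'): MISMATCH
  Compare pos 2 ('o') with pos 4 ('a'): MISMATCH
Result: not a palindrome

0


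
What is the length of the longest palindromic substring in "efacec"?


Input: "efacec"
Checking substrings for palindromes:
  [3:6] "cec" (len 3) => palindrome
Longest palindromic substring: "cec" with length 3

3


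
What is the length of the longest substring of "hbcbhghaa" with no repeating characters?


Input: "hbcbhghaa"
Sliding window (track last position of each char):
  Position 0 ('h'): window [0,0] length 1 -- new best
  Position 1 ('b'): window [0,1] length 2 -- new best
  Position 2 ('c'): window [0,2] length 3 -- new best
  Position 3 ('b'): repeat (last at 1), move window start to 2
  Position 3 ('b'): window [2,3] length 2
  Position 4 ('h'): window [2,4] length 3
  Position 5 ('g'): window [2,5] length 4 -- new best
  Position 6 ('h'): repeat (last at 4), move window start to 5
  Position 6 ('h'): window [5,6] length 2
  Position 7 ('a'): window [5,7] length 3
  Position 8 ('a'): repeat (last at 7), move window start to 8
  Position 8 ('a'): window [8,8] length 1
Longest substring with no repeats: "cbhg" with length 4

4


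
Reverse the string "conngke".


Input: conngke
Reading characters right to left:
  Position 6: 'e'
  Position 5: 'k'
  Position 4: 'g'
  Position 3: 'n'
  Position 2: 'n'
  Position 1: 'o'
  Position 0: 'c'
Reversed: ekgnnoc

ekgnnoc


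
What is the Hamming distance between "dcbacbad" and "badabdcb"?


Comparing "dcbacbad" and "badabdcb" position by position:
  Position 0: 'd' vs 'b' => differ
  Position 1: 'c' vs 'a' => differ
  Position 2: 'b' vs 'd' => differ
  Position 3: 'a' vs 'a' => same
  Position 4: 'c' vs 'b' => differ
  Position 5: 'b' vs 'd' => differ
  Position 6: 'a' vs 'c' => differ
  Position 7: 'd' vs 'b' => differ
Total differences (Hamming distance): 7

7


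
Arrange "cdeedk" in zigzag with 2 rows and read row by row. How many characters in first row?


Zigzag "cdeedk" into 2 rows:
Placing characters:
  'c' => row 0
  'd' => row 1
  'e' => row 0
  'e' => row 1
  'd' => row 0
  'k' => row 1
Rows:
  Row 0: "ced"
  Row 1: "dek"
First row length: 3

3


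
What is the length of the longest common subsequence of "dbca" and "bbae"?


LCS of "dbca" and "bbae"
DP table:
           b    b    a    e
      0    0    0    0    0
  d   0    0    0    0    0
  b   0    1    1    1    1
  c   0    1    1    1    1
  a   0    1    1    2    2
LCS length = dp[4][4] = 2

2


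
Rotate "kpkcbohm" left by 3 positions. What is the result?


Input: "kpkcbohm", rotate left by 3
First 3 characters: "kpk"
Remaining characters: "cbohm"
Concatenate remaining + first: "cbohm" + "kpk" = "cbohmkpk"

cbohmkpk


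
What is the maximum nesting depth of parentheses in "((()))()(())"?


Input: "((()))()(())"
Tracking depth:
  Position 0 '(': depth becomes 1
  Position 1 '(': depth becomes 2
  Position 2 '(': depth becomes 3
  Position 3 ')': depth becomes 2
  Position 4 ')': depth becomes 1
  Position 5 ')': depth becomes 0
  Position 6 '(': depth becomes 1
  Position 7 ')': depth becomes 0
  Position 8 '(': depth becomes 1
  Position 9 '(': depth becomes 2
  Position 10 ')': depth becomes 1
  Position 11 ')': depth becomes 0
Maximum depth reached: 3

3


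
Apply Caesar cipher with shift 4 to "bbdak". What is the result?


Caesar cipher: shift "bbdak" by 4
  'b' (pos 1) + 4 = pos 5 = 'f'
  'b' (pos 1) + 4 = pos 5 = 'f'
  'd' (pos 3) + 4 = pos 7 = 'h'
  'a' (pos 0) + 4 = pos 4 = 'e'
  'k' (pos 10) + 4 = pos 14 = 'o'
Result: ffheo

ffheo


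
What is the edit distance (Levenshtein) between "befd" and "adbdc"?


Computing edit distance: "befd" -> "adbdc"
DP table:
           a    d    b    d    c
      0    1    2    3    4    5
  b   1    1    2    2    3    4
  e   2    2    2    3    3    4
  f   3    3    3    3    4    4
  d   4    4    3    4    3    4
Edit distance = dp[4][5] = 4

4


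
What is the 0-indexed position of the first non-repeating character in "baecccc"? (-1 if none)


Input: baecccc
Character frequencies:
  'a': 1
  'b': 1
  'c': 4
  'e': 1
Scanning left to right for freq == 1:
  Position 0 ('b'): unique! => answer = 0

0


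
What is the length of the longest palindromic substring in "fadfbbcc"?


Input: "fadfbbcc"
Checking substrings for palindromes:
  [4:6] "bb" (len 2) => palindrome
  [6:8] "cc" (len 2) => palindrome
Longest palindromic substring: "bb" with length 2

2


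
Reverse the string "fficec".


Input: fficec
Reading characters right to left:
  Position 5: 'c'
  Position 4: 'e'
  Position 3: 'c'
  Position 2: 'i'
  Position 1: 'f'
  Position 0: 'f'
Reversed: ceciff

ceciff


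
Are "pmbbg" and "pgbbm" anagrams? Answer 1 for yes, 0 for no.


Strings: "pmbbg", "pgbbm"
Sorted first:  bbgmp
Sorted second: bbgmp
Sorted forms match => anagrams

1


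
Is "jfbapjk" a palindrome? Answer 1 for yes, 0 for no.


Input: jfbapjk
Reversed: kjpabfj
  Compare pos 0 ('j') with pos 6 ('k'): MISMATCH
  Compare pos 1 ('f') with pos 5 ('j'): MISMATCH
  Compare pos 2 ('b') with pos 4 ('p'): MISMATCH
Result: not a palindrome

0


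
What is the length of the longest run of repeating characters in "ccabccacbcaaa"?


Input: "ccabccacbcaaa"
Scanning for longest run:
  Position 1 ('c'): continues run of 'c', length=2
  Position 2 ('a'): new char, reset run to 1
  Position 3 ('b'): new char, reset run to 1
  Position 4 ('c'): new char, reset run to 1
  Position 5 ('c'): continues run of 'c', length=2
  Position 6 ('a'): new char, reset run to 1
  Position 7 ('c'): new char, reset run to 1
  Position 8 ('b'): new char, reset run to 1
  Position 9 ('c'): new char, reset run to 1
  Position 10 ('a'): new char, reset run to 1
  Position 11 ('a'): continues run of 'a', length=2
  Position 12 ('a'): continues run of 'a', length=3
Longest run: 'a' with length 3

3


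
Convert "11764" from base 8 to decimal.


Input: "11764" in base 8
Positional expansion:
  Digit '1' (value 1) x 8^4 = 4096
  Digit '1' (value 1) x 8^3 = 512
  Digit '7' (value 7) x 8^2 = 448
  Digit '6' (value 6) x 8^1 = 48
  Digit '4' (value 4) x 8^0 = 4
Sum = 5108

5108


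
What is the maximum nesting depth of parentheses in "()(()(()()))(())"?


Input: "()(()(()()))(())"
Tracking depth:
  Position 0 '(': depth becomes 1
  Position 1 ')': depth becomes 0
  Position 2 '(': depth becomes 1
  Position 3 '(': depth becomes 2
  Position 4 ')': depth becomes 1
  Position 5 '(': depth becomes 2
  Position 6 '(': depth becomes 3
  Position 7 ')': depth becomes 2
  Position 8 '(': depth becomes 3
  Position 9 ')': depth becomes 2
  Position 10 ')': depth becomes 1
  Position 11 ')': depth becomes 0
  Position 12 '(': depth becomes 1
  Position 13 '(': depth becomes 2
  Position 14 ')': depth becomes 1
  Position 15 ')': depth becomes 0
Maximum depth reached: 3

3


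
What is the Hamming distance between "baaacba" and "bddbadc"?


Comparing "baaacba" and "bddbadc" position by position:
  Position 0: 'b' vs 'b' => same
  Position 1: 'a' vs 'd' => differ
  Position 2: 'a' vs 'd' => differ
  Position 3: 'a' vs 'b' => differ
  Position 4: 'c' vs 'a' => differ
  Position 5: 'b' vs 'd' => differ
  Position 6: 'a' vs 'c' => differ
Total differences (Hamming distance): 6

6


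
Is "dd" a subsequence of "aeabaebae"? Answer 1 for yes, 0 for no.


Check if "dd" is a subsequence of "aeabaebae"
Greedy scan:
  Position 0 ('a'): no match needed
  Position 1 ('e'): no match needed
  Position 2 ('a'): no match needed
  Position 3 ('b'): no match needed
  Position 4 ('a'): no match needed
  Position 5 ('e'): no match needed
  Position 6 ('b'): no match needed
  Position 7 ('a'): no match needed
  Position 8 ('e'): no match needed
Only matched 0/2 characters => not a subsequence

0


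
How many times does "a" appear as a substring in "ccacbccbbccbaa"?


Searching for "a" in "ccacbccbbccbaa"
Scanning each position:
  Position 0: "c" => no
  Position 1: "c" => no
  Position 2: "a" => MATCH
  Position 3: "c" => no
  Position 4: "b" => no
  Position 5: "c" => no
  Position 6: "c" => no
  Position 7: "b" => no
  Position 8: "b" => no
  Position 9: "c" => no
  Position 10: "c" => no
  Position 11: "b" => no
  Position 12: "a" => MATCH
  Position 13: "a" => MATCH
Total occurrences: 3

3


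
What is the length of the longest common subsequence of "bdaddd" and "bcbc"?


LCS of "bdaddd" and "bcbc"
DP table:
           b    c    b    c
      0    0    0    0    0
  b   0    1    1    1    1
  d   0    1    1    1    1
  a   0    1    1    1    1
  d   0    1    1    1    1
  d   0    1    1    1    1
  d   0    1    1    1    1
LCS length = dp[6][4] = 1

1


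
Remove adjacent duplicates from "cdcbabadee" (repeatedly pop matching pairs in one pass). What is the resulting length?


Input: cdcbabadee
Stack-based adjacent duplicate removal:
  Read 'c': push. Stack: c
  Read 'd': push. Stack: cd
  Read 'c': push. Stack: cdc
  Read 'b': push. Stack: cdcb
  Read 'a': push. Stack: cdcba
  Read 'b': push. Stack: cdcbab
  Read 'a': push. Stack: cdcbaba
  Read 'd': push. Stack: cdcbabad
  Read 'e': push. Stack: cdcbabade
  Read 'e': matches stack top 'e' => pop. Stack: cdcbabad
Final stack: "cdcbabad" (length 8)

8


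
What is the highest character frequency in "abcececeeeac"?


Input: abcececeeeac
Character counts:
  'a': 2
  'b': 1
  'c': 4
  'e': 5
Maximum frequency: 5

5


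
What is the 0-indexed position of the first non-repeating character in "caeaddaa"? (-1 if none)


Input: caeaddaa
Character frequencies:
  'a': 4
  'c': 1
  'd': 2
  'e': 1
Scanning left to right for freq == 1:
  Position 0 ('c'): unique! => answer = 0

0


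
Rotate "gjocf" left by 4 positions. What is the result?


Input: "gjocf", rotate left by 4
First 4 characters: "gjoc"
Remaining characters: "f"
Concatenate remaining + first: "f" + "gjoc" = "fgjoc"

fgjoc


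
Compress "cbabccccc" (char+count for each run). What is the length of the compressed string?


Input: cbabccccc
Runs:
  'c' x 1 => "c1"
  'b' x 1 => "b1"
  'a' x 1 => "a1"
  'b' x 1 => "b1"
  'c' x 5 => "c5"
Compressed: "c1b1a1b1c5"
Compressed length: 10

10


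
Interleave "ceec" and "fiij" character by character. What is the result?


Interleaving "ceec" and "fiij":
  Position 0: 'c' from first, 'f' from second => "cf"
  Position 1: 'e' from first, 'i' from second => "ei"
  Position 2: 'e' from first, 'i' from second => "ei"
  Position 3: 'c' from first, 'j' from second => "cj"
Result: cfeieicj

cfeieicj


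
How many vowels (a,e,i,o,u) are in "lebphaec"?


Input: lebphaec
Checking each character:
  'l' at position 0: consonant
  'e' at position 1: vowel (running total: 1)
  'b' at position 2: consonant
  'p' at position 3: consonant
  'h' at position 4: consonant
  'a' at position 5: vowel (running total: 2)
  'e' at position 6: vowel (running total: 3)
  'c' at position 7: consonant
Total vowels: 3

3


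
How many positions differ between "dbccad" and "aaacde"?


Comparing "dbccad" and "aaacde" position by position:
  Position 0: 'd' vs 'a' => DIFFER
  Position 1: 'b' vs 'a' => DIFFER
  Position 2: 'c' vs 'a' => DIFFER
  Position 3: 'c' vs 'c' => same
  Position 4: 'a' vs 'd' => DIFFER
  Position 5: 'd' vs 'e' => DIFFER
Positions that differ: 5

5


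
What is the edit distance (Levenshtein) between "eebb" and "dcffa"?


Computing edit distance: "eebb" -> "dcffa"
DP table:
           d    c    f    f    a
      0    1    2    3    4    5
  e   1    1    2    3    4    5
  e   2    2    2    3    4    5
  b   3    3    3    3    4    5
  b   4    4    4    4    4    5
Edit distance = dp[4][5] = 5

5


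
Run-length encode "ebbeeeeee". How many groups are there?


Input: ebbeeeeee
Scanning for consecutive runs:
  Group 1: 'e' x 1 (positions 0-0)
  Group 2: 'b' x 2 (positions 1-2)
  Group 3: 'e' x 6 (positions 3-8)
Total groups: 3

3


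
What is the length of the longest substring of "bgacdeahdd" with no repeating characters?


Input: "bgacdeahdd"
Sliding window (track last position of each char):
  Position 0 ('b'): window [0,0] length 1 -- new best
  Position 1 ('g'): window [0,1] length 2 -- new best
  Position 2 ('a'): window [0,2] length 3 -- new best
  Position 3 ('c'): window [0,3] length 4 -- new best
  Position 4 ('d'): window [0,4] length 5 -- new best
  Position 5 ('e'): window [0,5] length 6 -- new best
  Position 6 ('a'): repeat (last at 2), move window start to 3
  Position 6 ('a'): window [3,6] length 4
  Position 7 ('h'): window [3,7] length 5
  Position 8 ('d'): repeat (last at 4), move window start to 5
  Position 8 ('d'): window [5,8] length 4
  Position 9 ('d'): repeat (last at 8), move window start to 9
  Position 9 ('d'): window [9,9] length 1
Longest substring with no repeats: "bgacde" with length 6

6


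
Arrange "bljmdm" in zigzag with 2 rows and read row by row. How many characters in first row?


Zigzag "bljmdm" into 2 rows:
Placing characters:
  'b' => row 0
  'l' => row 1
  'j' => row 0
  'm' => row 1
  'd' => row 0
  'm' => row 1
Rows:
  Row 0: "bjd"
  Row 1: "lmm"
First row length: 3

3


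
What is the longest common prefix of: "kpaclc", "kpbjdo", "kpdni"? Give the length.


Words: kpaclc, kpbjdo, kpdni
  Position 0: all 'k' => match
  Position 1: all 'p' => match
  Position 2: ('a', 'b', 'd') => mismatch, stop
LCP = "kp" (length 2)

2


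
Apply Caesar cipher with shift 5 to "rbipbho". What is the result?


Caesar cipher: shift "rbipbho" by 5
  'r' (pos 17) + 5 = pos 22 = 'w'
  'b' (pos 1) + 5 = pos 6 = 'g'
  'i' (pos 8) + 5 = pos 13 = 'n'
  'p' (pos 15) + 5 = pos 20 = 'u'
  'b' (pos 1) + 5 = pos 6 = 'g'
  'h' (pos 7) + 5 = pos 12 = 'm'
  'o' (pos 14) + 5 = pos 19 = 't'
Result: wgnugmt

wgnugmt


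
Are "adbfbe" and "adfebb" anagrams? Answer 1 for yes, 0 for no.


Strings: "adbfbe", "adfebb"
Sorted first:  abbdef
Sorted second: abbdef
Sorted forms match => anagrams

1


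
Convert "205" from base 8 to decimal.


Input: "205" in base 8
Positional expansion:
  Digit '2' (value 2) x 8^2 = 128
  Digit '0' (value 0) x 8^1 = 0
  Digit '5' (value 5) x 8^0 = 5
Sum = 133

133


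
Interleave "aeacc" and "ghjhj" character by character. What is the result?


Interleaving "aeacc" and "ghjhj":
  Position 0: 'a' from first, 'g' from second => "ag"
  Position 1: 'e' from first, 'h' from second => "eh"
  Position 2: 'a' from first, 'j' from second => "aj"
  Position 3: 'c' from first, 'h' from second => "ch"
  Position 4: 'c' from first, 'j' from second => "cj"
Result: agehajchcj

agehajchcj


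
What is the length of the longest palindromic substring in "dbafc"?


Input: "dbafc"
Checking substrings for palindromes:
  No multi-char palindromic substrings found
Longest palindromic substring: "d" with length 1

1


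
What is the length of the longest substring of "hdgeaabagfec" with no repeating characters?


Input: "hdgeaabagfec"
Sliding window (track last position of each char):
  Position 0 ('h'): window [0,0] length 1 -- new best
  Position 1 ('d'): window [0,1] length 2 -- new best
  Position 2 ('g'): window [0,2] length 3 -- new best
  Position 3 ('e'): window [0,3] length 4 -- new best
  Position 4 ('a'): window [0,4] length 5 -- new best
  Position 5 ('a'): repeat (last at 4), move window start to 5
  Position 5 ('a'): window [5,5] length 1
  Position 6 ('b'): window [5,6] length 2
  Position 7 ('a'): repeat (last at 5), move window start to 6
  Position 7 ('a'): window [6,7] length 2
  Position 8 ('g'): window [6,8] length 3
  Position 9 ('f'): window [6,9] length 4
  Position 10 ('e'): window [6,10] length 5
  Position 11 ('c'): window [6,11] length 6 -- new best
Longest substring with no repeats: "bagfec" with length 6

6


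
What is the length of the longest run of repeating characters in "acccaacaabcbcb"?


Input: "acccaacaabcbcb"
Scanning for longest run:
  Position 1 ('c'): new char, reset run to 1
  Position 2 ('c'): continues run of 'c', length=2
  Position 3 ('c'): continues run of 'c', length=3
  Position 4 ('a'): new char, reset run to 1
  Position 5 ('a'): continues run of 'a', length=2
  Position 6 ('c'): new char, reset run to 1
  Position 7 ('a'): new char, reset run to 1
  Position 8 ('a'): continues run of 'a', length=2
  Position 9 ('b'): new char, reset run to 1
  Position 10 ('c'): new char, reset run to 1
  Position 11 ('b'): new char, reset run to 1
  Position 12 ('c'): new char, reset run to 1
  Position 13 ('b'): new char, reset run to 1
Longest run: 'c' with length 3

3


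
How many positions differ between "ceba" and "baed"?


Comparing "ceba" and "baed" position by position:
  Position 0: 'c' vs 'b' => DIFFER
  Position 1: 'e' vs 'a' => DIFFER
  Position 2: 'b' vs 'e' => DIFFER
  Position 3: 'a' vs 'd' => DIFFER
Positions that differ: 4

4


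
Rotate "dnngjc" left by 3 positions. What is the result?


Input: "dnngjc", rotate left by 3
First 3 characters: "dnn"
Remaining characters: "gjc"
Concatenate remaining + first: "gjc" + "dnn" = "gjcdnn"

gjcdnn


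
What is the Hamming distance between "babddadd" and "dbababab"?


Comparing "babddadd" and "dbababab" position by position:
  Position 0: 'b' vs 'd' => differ
  Position 1: 'a' vs 'b' => differ
  Position 2: 'b' vs 'a' => differ
  Position 3: 'd' vs 'b' => differ
  Position 4: 'd' vs 'a' => differ
  Position 5: 'a' vs 'b' => differ
  Position 6: 'd' vs 'a' => differ
  Position 7: 'd' vs 'b' => differ
Total differences (Hamming distance): 8

8


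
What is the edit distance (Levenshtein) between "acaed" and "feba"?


Computing edit distance: "acaed" -> "feba"
DP table:
           f    e    b    a
      0    1    2    3    4
  a   1    1    2    3    3
  c   2    2    2    3    4
  a   3    3    3    3    3
  e   4    4    3    4    4
  d   5    5    4    4    5
Edit distance = dp[5][4] = 5

5


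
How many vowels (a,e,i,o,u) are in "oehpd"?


Input: oehpd
Checking each character:
  'o' at position 0: vowel (running total: 1)
  'e' at position 1: vowel (running total: 2)
  'h' at position 2: consonant
  'p' at position 3: consonant
  'd' at position 4: consonant
Total vowels: 2

2


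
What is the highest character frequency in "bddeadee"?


Input: bddeadee
Character counts:
  'a': 1
  'b': 1
  'd': 3
  'e': 3
Maximum frequency: 3

3


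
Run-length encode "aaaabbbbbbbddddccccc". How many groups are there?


Input: aaaabbbbbbbddddccccc
Scanning for consecutive runs:
  Group 1: 'a' x 4 (positions 0-3)
  Group 2: 'b' x 7 (positions 4-10)
  Group 3: 'd' x 4 (positions 11-14)
  Group 4: 'c' x 5 (positions 15-19)
Total groups: 4

4


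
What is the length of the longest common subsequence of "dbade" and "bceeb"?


LCS of "dbade" and "bceeb"
DP table:
           b    c    e    e    b
      0    0    0    0    0    0
  d   0    0    0    0    0    0
  b   0    1    1    1    1    1
  a   0    1    1    1    1    1
  d   0    1    1    1    1    1
  e   0    1    1    2    2    2
LCS length = dp[5][5] = 2

2


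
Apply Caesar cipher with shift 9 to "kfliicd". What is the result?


Caesar cipher: shift "kfliicd" by 9
  'k' (pos 10) + 9 = pos 19 = 't'
  'f' (pos 5) + 9 = pos 14 = 'o'
  'l' (pos 11) + 9 = pos 20 = 'u'
  'i' (pos 8) + 9 = pos 17 = 'r'
  'i' (pos 8) + 9 = pos 17 = 'r'
  'c' (pos 2) + 9 = pos 11 = 'l'
  'd' (pos 3) + 9 = pos 12 = 'm'
Result: tourrlm

tourrlm


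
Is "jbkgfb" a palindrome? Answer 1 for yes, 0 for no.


Input: jbkgfb
Reversed: bfgkbj
  Compare pos 0 ('j') with pos 5 ('b'): MISMATCH
  Compare pos 1 ('b') with pos 4 ('f'): MISMATCH
  Compare pos 2 ('k') with pos 3 ('g'): MISMATCH
Result: not a palindrome

0


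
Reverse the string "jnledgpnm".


Input: jnledgpnm
Reading characters right to left:
  Position 8: 'm'
  Position 7: 'n'
  Position 6: 'p'
  Position 5: 'g'
  Position 4: 'd'
  Position 3: 'e'
  Position 2: 'l'
  Position 1: 'n'
  Position 0: 'j'
Reversed: mnpgdelnj

mnpgdelnj


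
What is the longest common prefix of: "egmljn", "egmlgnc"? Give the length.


Words: egmljn, egmlgnc
  Position 0: all 'e' => match
  Position 1: all 'g' => match
  Position 2: all 'm' => match
  Position 3: all 'l' => match
  Position 4: ('j', 'g') => mismatch, stop
LCP = "egml" (length 4)

4


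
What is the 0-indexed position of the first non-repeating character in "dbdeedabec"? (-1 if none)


Input: dbdeedabec
Character frequencies:
  'a': 1
  'b': 2
  'c': 1
  'd': 3
  'e': 3
Scanning left to right for freq == 1:
  Position 0 ('d'): freq=3, skip
  Position 1 ('b'): freq=2, skip
  Position 2 ('d'): freq=3, skip
  Position 3 ('e'): freq=3, skip
  Position 4 ('e'): freq=3, skip
  Position 5 ('d'): freq=3, skip
  Position 6 ('a'): unique! => answer = 6

6


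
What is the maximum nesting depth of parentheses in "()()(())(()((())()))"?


Input: "()()(())(()((())()))"
Tracking depth:
  Position 0 '(': depth becomes 1
  Position 1 ')': depth becomes 0
  Position 2 '(': depth becomes 1
  Position 3 ')': depth becomes 0
  Position 4 '(': depth becomes 1
  Position 5 '(': depth becomes 2
  Position 6 ')': depth becomes 1
  Position 7 ')': depth becomes 0
  Position 8 '(': depth becomes 1
  Position 9 '(': depth becomes 2
  Position 10 ')': depth becomes 1
  Position 11 '(': depth becomes 2
  Position 12 '(': depth becomes 3
  Position 13 '(': depth becomes 4
  Position 14 ')': depth becomes 3
  Position 15 ')': depth becomes 2
  Position 16 '(': depth becomes 3
  Position 17 ')': depth becomes 2
  Position 18 ')': depth becomes 1
  Position 19 ')': depth becomes 0
Maximum depth reached: 4

4


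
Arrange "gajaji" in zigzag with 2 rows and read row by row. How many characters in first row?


Zigzag "gajaji" into 2 rows:
Placing characters:
  'g' => row 0
  'a' => row 1
  'j' => row 0
  'a' => row 1
  'j' => row 0
  'i' => row 1
Rows:
  Row 0: "gjj"
  Row 1: "aai"
First row length: 3

3


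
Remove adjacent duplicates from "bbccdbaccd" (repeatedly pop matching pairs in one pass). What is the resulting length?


Input: bbccdbaccd
Stack-based adjacent duplicate removal:
  Read 'b': push. Stack: b
  Read 'b': matches stack top 'b' => pop. Stack: (empty)
  Read 'c': push. Stack: c
  Read 'c': matches stack top 'c' => pop. Stack: (empty)
  Read 'd': push. Stack: d
  Read 'b': push. Stack: db
  Read 'a': push. Stack: dba
  Read 'c': push. Stack: dbac
  Read 'c': matches stack top 'c' => pop. Stack: dba
  Read 'd': push. Stack: dbad
Final stack: "dbad" (length 4)

4


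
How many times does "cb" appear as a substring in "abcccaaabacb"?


Searching for "cb" in "abcccaaabacb"
Scanning each position:
  Position 0: "ab" => no
  Position 1: "bc" => no
  Position 2: "cc" => no
  Position 3: "cc" => no
  Position 4: "ca" => no
  Position 5: "aa" => no
  Position 6: "aa" => no
  Position 7: "ab" => no
  Position 8: "ba" => no
  Position 9: "ac" => no
  Position 10: "cb" => MATCH
Total occurrences: 1

1


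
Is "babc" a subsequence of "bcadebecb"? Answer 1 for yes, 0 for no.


Check if "babc" is a subsequence of "bcadebecb"
Greedy scan:
  Position 0 ('b'): matches sub[0] = 'b'
  Position 1 ('c'): no match needed
  Position 2 ('a'): matches sub[1] = 'a'
  Position 3 ('d'): no match needed
  Position 4 ('e'): no match needed
  Position 5 ('b'): matches sub[2] = 'b'
  Position 6 ('e'): no match needed
  Position 7 ('c'): matches sub[3] = 'c'
  Position 8 ('b'): no match needed
All 4 characters matched => is a subsequence

1


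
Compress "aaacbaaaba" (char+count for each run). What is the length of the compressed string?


Input: aaacbaaaba
Runs:
  'a' x 3 => "a3"
  'c' x 1 => "c1"
  'b' x 1 => "b1"
  'a' x 3 => "a3"
  'b' x 1 => "b1"
  'a' x 1 => "a1"
Compressed: "a3c1b1a3b1a1"
Compressed length: 12

12


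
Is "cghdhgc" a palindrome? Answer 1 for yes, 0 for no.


Input: cghdhgc
Reversed: cghdhgc
  Compare pos 0 ('c') with pos 6 ('c'): match
  Compare pos 1 ('g') with pos 5 ('g'): match
  Compare pos 2 ('h') with pos 4 ('h'): match
Result: palindrome

1


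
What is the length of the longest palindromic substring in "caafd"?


Input: "caafd"
Checking substrings for palindromes:
  [1:3] "aa" (len 2) => palindrome
Longest palindromic substring: "aa" with length 2

2


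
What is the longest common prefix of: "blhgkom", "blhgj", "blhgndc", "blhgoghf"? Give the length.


Words: blhgkom, blhgj, blhgndc, blhgoghf
  Position 0: all 'b' => match
  Position 1: all 'l' => match
  Position 2: all 'h' => match
  Position 3: all 'g' => match
  Position 4: ('k', 'j', 'n', 'o') => mismatch, stop
LCP = "blhg" (length 4)

4


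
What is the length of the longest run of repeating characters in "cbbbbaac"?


Input: "cbbbbaac"
Scanning for longest run:
  Position 1 ('b'): new char, reset run to 1
  Position 2 ('b'): continues run of 'b', length=2
  Position 3 ('b'): continues run of 'b', length=3
  Position 4 ('b'): continues run of 'b', length=4
  Position 5 ('a'): new char, reset run to 1
  Position 6 ('a'): continues run of 'a', length=2
  Position 7 ('c'): new char, reset run to 1
Longest run: 'b' with length 4

4


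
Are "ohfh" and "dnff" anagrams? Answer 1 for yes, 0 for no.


Strings: "ohfh", "dnff"
Sorted first:  fhho
Sorted second: dffn
Differ at position 0: 'f' vs 'd' => not anagrams

0


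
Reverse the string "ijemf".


Input: ijemf
Reading characters right to left:
  Position 4: 'f'
  Position 3: 'm'
  Position 2: 'e'
  Position 1: 'j'
  Position 0: 'i'
Reversed: fmeji

fmeji


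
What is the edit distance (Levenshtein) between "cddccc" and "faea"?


Computing edit distance: "cddccc" -> "faea"
DP table:
           f    a    e    a
      0    1    2    3    4
  c   1    1    2    3    4
  d   2    2    2    3    4
  d   3    3    3    3    4
  c   4    4    4    4    4
  c   5    5    5    5    5
  c   6    6    6    6    6
Edit distance = dp[6][4] = 6

6


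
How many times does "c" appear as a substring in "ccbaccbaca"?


Searching for "c" in "ccbaccbaca"
Scanning each position:
  Position 0: "c" => MATCH
  Position 1: "c" => MATCH
  Position 2: "b" => no
  Position 3: "a" => no
  Position 4: "c" => MATCH
  Position 5: "c" => MATCH
  Position 6: "b" => no
  Position 7: "a" => no
  Position 8: "c" => MATCH
  Position 9: "a" => no
Total occurrences: 5

5


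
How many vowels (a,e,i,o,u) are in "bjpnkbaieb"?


Input: bjpnkbaieb
Checking each character:
  'b' at position 0: consonant
  'j' at position 1: consonant
  'p' at position 2: consonant
  'n' at position 3: consonant
  'k' at position 4: consonant
  'b' at position 5: consonant
  'a' at position 6: vowel (running total: 1)
  'i' at position 7: vowel (running total: 2)
  'e' at position 8: vowel (running total: 3)
  'b' at position 9: consonant
Total vowels: 3

3


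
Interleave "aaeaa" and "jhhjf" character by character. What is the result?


Interleaving "aaeaa" and "jhhjf":
  Position 0: 'a' from first, 'j' from second => "aj"
  Position 1: 'a' from first, 'h' from second => "ah"
  Position 2: 'e' from first, 'h' from second => "eh"
  Position 3: 'a' from first, 'j' from second => "aj"
  Position 4: 'a' from first, 'f' from second => "af"
Result: ajahehajaf

ajahehajaf


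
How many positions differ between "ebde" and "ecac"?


Comparing "ebde" and "ecac" position by position:
  Position 0: 'e' vs 'e' => same
  Position 1: 'b' vs 'c' => DIFFER
  Position 2: 'd' vs 'a' => DIFFER
  Position 3: 'e' vs 'c' => DIFFER
Positions that differ: 3

3


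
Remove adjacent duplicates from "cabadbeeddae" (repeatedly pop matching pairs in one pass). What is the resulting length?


Input: cabadbeeddae
Stack-based adjacent duplicate removal:
  Read 'c': push. Stack: c
  Read 'a': push. Stack: ca
  Read 'b': push. Stack: cab
  Read 'a': push. Stack: caba
  Read 'd': push. Stack: cabad
  Read 'b': push. Stack: cabadb
  Read 'e': push. Stack: cabadbe
  Read 'e': matches stack top 'e' => pop. Stack: cabadb
  Read 'd': push. Stack: cabadbd
  Read 'd': matches stack top 'd' => pop. Stack: cabadb
  Read 'a': push. Stack: cabadba
  Read 'e': push. Stack: cabadbae
Final stack: "cabadbae" (length 8)

8


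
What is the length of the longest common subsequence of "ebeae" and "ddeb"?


LCS of "ebeae" and "ddeb"
DP table:
           d    d    e    b
      0    0    0    0    0
  e   0    0    0    1    1
  b   0    0    0    1    2
  e   0    0    0    1    2
  a   0    0    0    1    2
  e   0    0    0    1    2
LCS length = dp[5][4] = 2

2


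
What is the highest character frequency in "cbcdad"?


Input: cbcdad
Character counts:
  'a': 1
  'b': 1
  'c': 2
  'd': 2
Maximum frequency: 2

2


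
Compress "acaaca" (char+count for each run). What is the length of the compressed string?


Input: acaaca
Runs:
  'a' x 1 => "a1"
  'c' x 1 => "c1"
  'a' x 2 => "a2"
  'c' x 1 => "c1"
  'a' x 1 => "a1"
Compressed: "a1c1a2c1a1"
Compressed length: 10

10


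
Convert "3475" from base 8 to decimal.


Input: "3475" in base 8
Positional expansion:
  Digit '3' (value 3) x 8^3 = 1536
  Digit '4' (value 4) x 8^2 = 256
  Digit '7' (value 7) x 8^1 = 56
  Digit '5' (value 5) x 8^0 = 5
Sum = 1853

1853


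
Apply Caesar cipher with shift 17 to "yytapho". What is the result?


Caesar cipher: shift "yytapho" by 17
  'y' (pos 24) + 17 = pos 15 = 'p'
  'y' (pos 24) + 17 = pos 15 = 'p'
  't' (pos 19) + 17 = pos 10 = 'k'
  'a' (pos 0) + 17 = pos 17 = 'r'
  'p' (pos 15) + 17 = pos 6 = 'g'
  'h' (pos 7) + 17 = pos 24 = 'y'
  'o' (pos 14) + 17 = pos 5 = 'f'
Result: ppkrgyf

ppkrgyf


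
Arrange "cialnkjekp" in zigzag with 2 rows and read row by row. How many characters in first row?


Zigzag "cialnkjekp" into 2 rows:
Placing characters:
  'c' => row 0
  'i' => row 1
  'a' => row 0
  'l' => row 1
  'n' => row 0
  'k' => row 1
  'j' => row 0
  'e' => row 1
  'k' => row 0
  'p' => row 1
Rows:
  Row 0: "canjk"
  Row 1: "ilkep"
First row length: 5

5


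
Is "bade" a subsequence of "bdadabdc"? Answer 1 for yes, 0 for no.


Check if "bade" is a subsequence of "bdadabdc"
Greedy scan:
  Position 0 ('b'): matches sub[0] = 'b'
  Position 1 ('d'): no match needed
  Position 2 ('a'): matches sub[1] = 'a'
  Position 3 ('d'): matches sub[2] = 'd'
  Position 4 ('a'): no match needed
  Position 5 ('b'): no match needed
  Position 6 ('d'): no match needed
  Position 7 ('c'): no match needed
Only matched 3/4 characters => not a subsequence

0


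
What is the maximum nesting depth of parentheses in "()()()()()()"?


Input: "()()()()()()"
Tracking depth:
  Position 0 '(': depth becomes 1
  Position 1 ')': depth becomes 0
  Position 2 '(': depth becomes 1
  Position 3 ')': depth becomes 0
  Position 4 '(': depth becomes 1
  Position 5 ')': depth becomes 0
  Position 6 '(': depth becomes 1
  Position 7 ')': depth becomes 0
  Position 8 '(': depth becomes 1
  Position 9 ')': depth becomes 0
  Position 10 '(': depth becomes 1
  Position 11 ')': depth becomes 0
Maximum depth reached: 1

1


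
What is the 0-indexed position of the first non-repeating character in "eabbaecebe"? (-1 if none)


Input: eabbaecebe
Character frequencies:
  'a': 2
  'b': 3
  'c': 1
  'e': 4
Scanning left to right for freq == 1:
  Position 0 ('e'): freq=4, skip
  Position 1 ('a'): freq=2, skip
  Position 2 ('b'): freq=3, skip
  Position 3 ('b'): freq=3, skip
  Position 4 ('a'): freq=2, skip
  Position 5 ('e'): freq=4, skip
  Position 6 ('c'): unique! => answer = 6

6


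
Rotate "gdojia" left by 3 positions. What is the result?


Input: "gdojia", rotate left by 3
First 3 characters: "gdo"
Remaining characters: "jia"
Concatenate remaining + first: "jia" + "gdo" = "jiagdo"

jiagdo


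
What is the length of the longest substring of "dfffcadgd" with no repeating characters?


Input: "dfffcadgd"
Sliding window (track last position of each char):
  Position 0 ('d'): window [0,0] length 1 -- new best
  Position 1 ('f'): window [0,1] length 2 -- new best
  Position 2 ('f'): repeat (last at 1), move window start to 2
  Position 2 ('f'): window [2,2] length 1
  Position 3 ('f'): repeat (last at 2), move window start to 3
  Position 3 ('f'): window [3,3] length 1
  Position 4 ('c'): window [3,4] length 2
  Position 5 ('a'): window [3,5] length 3 -- new best
  Position 6 ('d'): window [3,6] length 4 -- new best
  Position 7 ('g'): window [3,7] length 5 -- new best
  Position 8 ('d'): repeat (last at 6), move window start to 7
  Position 8 ('d'): window [7,8] length 2
Longest substring with no repeats: "fcadg" with length 5

5


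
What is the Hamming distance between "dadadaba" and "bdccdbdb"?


Comparing "dadadaba" and "bdccdbdb" position by position:
  Position 0: 'd' vs 'b' => differ
  Position 1: 'a' vs 'd' => differ
  Position 2: 'd' vs 'c' => differ
  Position 3: 'a' vs 'c' => differ
  Position 4: 'd' vs 'd' => same
  Position 5: 'a' vs 'b' => differ
  Position 6: 'b' vs 'd' => differ
  Position 7: 'a' vs 'b' => differ
Total differences (Hamming distance): 7

7


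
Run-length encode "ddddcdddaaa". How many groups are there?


Input: ddddcdddaaa
Scanning for consecutive runs:
  Group 1: 'd' x 4 (positions 0-3)
  Group 2: 'c' x 1 (positions 4-4)
  Group 3: 'd' x 3 (positions 5-7)
  Group 4: 'a' x 3 (positions 8-10)
Total groups: 4

4


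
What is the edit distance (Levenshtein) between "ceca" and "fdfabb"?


Computing edit distance: "ceca" -> "fdfabb"
DP table:
           f    d    f    a    b    b
      0    1    2    3    4    5    6
  c   1    1    2    3    4    5    6
  e   2    2    2    3    4    5    6
  c   3    3    3    3    4    5    6
  a   4    4    4    4    3    4    5
Edit distance = dp[4][6] = 5

5


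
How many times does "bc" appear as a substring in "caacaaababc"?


Searching for "bc" in "caacaaababc"
Scanning each position:
  Position 0: "ca" => no
  Position 1: "aa" => no
  Position 2: "ac" => no
  Position 3: "ca" => no
  Position 4: "aa" => no
  Position 5: "aa" => no
  Position 6: "ab" => no
  Position 7: "ba" => no
  Position 8: "ab" => no
  Position 9: "bc" => MATCH
Total occurrences: 1

1


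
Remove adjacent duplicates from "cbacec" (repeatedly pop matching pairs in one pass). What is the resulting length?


Input: cbacec
Stack-based adjacent duplicate removal:
  Read 'c': push. Stack: c
  Read 'b': push. Stack: cb
  Read 'a': push. Stack: cba
  Read 'c': push. Stack: cbac
  Read 'e': push. Stack: cbace
  Read 'c': push. Stack: cbacec
Final stack: "cbacec" (length 6)

6


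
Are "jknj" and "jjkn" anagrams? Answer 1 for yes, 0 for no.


Strings: "jknj", "jjkn"
Sorted first:  jjkn
Sorted second: jjkn
Sorted forms match => anagrams

1


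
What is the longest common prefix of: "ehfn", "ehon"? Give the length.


Words: ehfn, ehon
  Position 0: all 'e' => match
  Position 1: all 'h' => match
  Position 2: ('f', 'o') => mismatch, stop
LCP = "eh" (length 2)

2


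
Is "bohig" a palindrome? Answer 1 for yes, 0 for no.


Input: bohig
Reversed: gihob
  Compare pos 0 ('b') with pos 4 ('g'): MISMATCH
  Compare pos 1 ('o') with pos 3 ('i'): MISMATCH
Result: not a palindrome

0


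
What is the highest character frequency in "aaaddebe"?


Input: aaaddebe
Character counts:
  'a': 3
  'b': 1
  'd': 2
  'e': 2
Maximum frequency: 3

3


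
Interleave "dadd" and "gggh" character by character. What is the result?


Interleaving "dadd" and "gggh":
  Position 0: 'd' from first, 'g' from second => "dg"
  Position 1: 'a' from first, 'g' from second => "ag"
  Position 2: 'd' from first, 'g' from second => "dg"
  Position 3: 'd' from first, 'h' from second => "dh"
Result: dgagdgdh

dgagdgdh


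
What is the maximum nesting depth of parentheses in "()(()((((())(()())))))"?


Input: "()(()((((())(()())))))"
Tracking depth:
  Position 0 '(': depth becomes 1
  Position 1 ')': depth becomes 0
  Position 2 '(': depth becomes 1
  Position 3 '(': depth becomes 2
  Position 4 ')': depth becomes 1
  Position 5 '(': depth becomes 2
  Position 6 '(': depth becomes 3
  Position 7 '(': depth becomes 4
  Position 8 '(': depth becomes 5
  Position 9 '(': depth becomes 6
  Position 10 ')': depth becomes 5
  Position 11 ')': depth becomes 4
  Position 12 '(': depth becomes 5
  Position 13 '(': depth becomes 6
  Position 14 ')': depth becomes 5
  Position 15 '(': depth becomes 6
  Position 16 ')': depth becomes 5
  Position 17 ')': depth becomes 4
  Position 18 ')': depth becomes 3
  Position 19 ')': depth becomes 2
  Position 20 ')': depth becomes 1
  Position 21 ')': depth becomes 0
Maximum depth reached: 6

6


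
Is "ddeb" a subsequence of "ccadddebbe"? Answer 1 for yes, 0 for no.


Check if "ddeb" is a subsequence of "ccadddebbe"
Greedy scan:
  Position 0 ('c'): no match needed
  Position 1 ('c'): no match needed
  Position 2 ('a'): no match needed
  Position 3 ('d'): matches sub[0] = 'd'
  Position 4 ('d'): matches sub[1] = 'd'
  Position 5 ('d'): no match needed
  Position 6 ('e'): matches sub[2] = 'e'
  Position 7 ('b'): matches sub[3] = 'b'
  Position 8 ('b'): no match needed
  Position 9 ('e'): no match needed
All 4 characters matched => is a subsequence

1


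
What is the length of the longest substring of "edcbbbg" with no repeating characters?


Input: "edcbbbg"
Sliding window (track last position of each char):
  Position 0 ('e'): window [0,0] length 1 -- new best
  Position 1 ('d'): window [0,1] length 2 -- new best
  Position 2 ('c'): window [0,2] length 3 -- new best
  Position 3 ('b'): window [0,3] length 4 -- new best
  Position 4 ('b'): repeat (last at 3), move window start to 4
  Position 4 ('b'): window [4,4] length 1
  Position 5 ('b'): repeat (last at 4), move window start to 5
  Position 5 ('b'): window [5,5] length 1
  Position 6 ('g'): window [5,6] length 2
Longest substring with no repeats: "edcb" with length 4

4


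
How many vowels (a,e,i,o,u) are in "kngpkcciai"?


Input: kngpkcciai
Checking each character:
  'k' at position 0: consonant
  'n' at position 1: consonant
  'g' at position 2: consonant
  'p' at position 3: consonant
  'k' at position 4: consonant
  'c' at position 5: consonant
  'c' at position 6: consonant
  'i' at position 7: vowel (running total: 1)
  'a' at position 8: vowel (running total: 2)
  'i' at position 9: vowel (running total: 3)
Total vowels: 3

3


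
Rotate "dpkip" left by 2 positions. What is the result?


Input: "dpkip", rotate left by 2
First 2 characters: "dp"
Remaining characters: "kip"
Concatenate remaining + first: "kip" + "dp" = "kipdp"

kipdp


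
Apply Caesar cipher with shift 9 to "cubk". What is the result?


Caesar cipher: shift "cubk" by 9
  'c' (pos 2) + 9 = pos 11 = 'l'
  'u' (pos 20) + 9 = pos 3 = 'd'
  'b' (pos 1) + 9 = pos 10 = 'k'
  'k' (pos 10) + 9 = pos 19 = 't'
Result: ldkt

ldkt


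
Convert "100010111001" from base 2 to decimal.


Input: "100010111001" in base 2
Positional expansion:
  Digit '1' (value 1) x 2^11 = 2048
  Digit '0' (value 0) x 2^10 = 0
  Digit '0' (value 0) x 2^9 = 0
  Digit '0' (value 0) x 2^8 = 0
  Digit '1' (value 1) x 2^7 = 128
  Digit '0' (value 0) x 2^6 = 0
  Digit '1' (value 1) x 2^5 = 32
  Digit '1' (value 1) x 2^4 = 16
  Digit '1' (value 1) x 2^3 = 8
  Digit '0' (value 0) x 2^2 = 0
  Digit '0' (value 0) x 2^1 = 0
  Digit '1' (value 1) x 2^0 = 1
Sum = 2233

2233


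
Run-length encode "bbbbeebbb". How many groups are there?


Input: bbbbeebbb
Scanning for consecutive runs:
  Group 1: 'b' x 4 (positions 0-3)
  Group 2: 'e' x 2 (positions 4-5)
  Group 3: 'b' x 3 (positions 6-8)
Total groups: 3

3
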